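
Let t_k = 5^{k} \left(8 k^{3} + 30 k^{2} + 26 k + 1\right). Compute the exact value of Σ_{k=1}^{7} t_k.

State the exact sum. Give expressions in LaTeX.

Compute t_(k+1)/t_k: get 5*(8*k**3 + 54*k**2 + 110*k + 65)/(8*k**3 + 30*k**2 + 26*k + 1).
Factor: A=5; B=1; C=k**3 + 15*k**2/4 + 13*k/4 + 1/8.
Key eq: (5)·f(k+1) = (1)·f(k) + (k**3 + 15*k**2/4 + 13*k/4 + 1/8).
d = 3 from the (0,0,3) case.
Coefficient equations give f(k) = (k - 1)*(2*k**2 + 2*k + 1)/8.
Then R = B(k−1)f/C = (k - 1)*(2*k**2 + 2*k + 1)/(8*k**3 + 30*k**2 + 26*k + 1), so s_k = R(k)·t_k = 5**k*(2*k**3 - k - 1).
Verify: 5**k*(8*k**3 + 30*k**2 + 26*k + 1) matches t_k.
Evaluate s at k=8 and k=1: 396484375 and 0; difference 396484375.

Σ = 396484375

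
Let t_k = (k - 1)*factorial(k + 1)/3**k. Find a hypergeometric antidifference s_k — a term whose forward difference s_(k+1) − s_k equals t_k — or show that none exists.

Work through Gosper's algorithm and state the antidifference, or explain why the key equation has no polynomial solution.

s_k = 3**(1 - k)*factorial(k + 1)

Compute t_(k+1)/t_k: get k*(k + 2)/(3*(k - 1)).
Normal form (A,B,C) = (k/3 + 2/3, 1, k - 1).
Need (k/3 + 2/3)·f(k+1) − (1)·f(k) = k - 1.
deg f ≤ 0 (via 1,0,1).
Match coefficients ⇒ f(k) = 3.
R(k) = B(k−1)·f(k)/C(k) = 3/(k - 1); s_k = R·t_k = 3**(1 - k)*factorial(k + 1).
Δs = (k - 1)*factorial(k + 1)/3**k, as required.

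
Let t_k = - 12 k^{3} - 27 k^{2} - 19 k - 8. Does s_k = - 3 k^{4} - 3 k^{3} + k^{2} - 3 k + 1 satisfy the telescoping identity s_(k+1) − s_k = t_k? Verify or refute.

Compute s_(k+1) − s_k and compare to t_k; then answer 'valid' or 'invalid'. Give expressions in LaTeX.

s_(k+1) = -3*k**4 - 15*k**3 - 26*k**2 - 22*k - 7
s_(k+1) − s_k = -12*k**3 - 27*k**2 - 19*k - 8
(s_(k+1) − s_k) − t_k = 0

Valid — Δs_k = t_k.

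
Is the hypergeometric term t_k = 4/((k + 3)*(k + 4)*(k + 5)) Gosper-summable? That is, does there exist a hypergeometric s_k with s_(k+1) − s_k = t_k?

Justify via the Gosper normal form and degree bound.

Yes. s_k = k*(k + 7)/(6*(k + 3)*(k + 4)).

r(k) = (k + 3)/(k + 6) after simplifying.
So A=k + 3 and B=k + 6, with C=1.
f must satisfy (k + 3)·f(k+1) − (k + 5)·f(k) = 1.
d = 2 from the (1,1,0) case.
Solve for f: f(k) = k*(k + 7)/24 (degree 2 ≤ 2).
Then R = B(k−1)f/C = k*(k + 5)*(k + 7)/24, so s_k = R(k)·t_k = k*(k + 7)/(6*(k + 3)*(k + 4)).
Check: Δs_k = 4/(k**3 + 12*k**2 + 47*k + 60). ✓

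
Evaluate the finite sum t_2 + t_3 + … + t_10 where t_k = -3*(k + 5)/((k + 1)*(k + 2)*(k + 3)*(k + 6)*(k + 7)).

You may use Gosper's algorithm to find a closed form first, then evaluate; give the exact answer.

Σ = -71/7072

Ratio r(k) = (k + 1)*(k + 6)**2/((k + 4)*(k + 5)*(k + 8)).
A = k + 1, B = k + 8, C = k**3 + 14*k**2 + 65*k + 100.
Set up (k + 1)·f(k+1) − (k + 7)·f(k) − (k**3 + 14*k**2 + 65*k + 100) = 0.
deg f ≤ 6 (via 1,1,3).
Match coefficients ⇒ f(k) = k*(k + 3)*(k + 4)**2*(k + 5)**2/36.
Then R = B(k−1)f/C = k*(k + 3)*(k + 4)*(k + 7)/36, so s_k = R(k)·t_k = k*(-k**2 - 9*k - 20)/(12*(k**3 + 9*k**2 + 20*k + 12)).
Verify: 3*(-k - 5)/(k**5 + 19*k**4 + 131*k**3 + 401*k**2 + 540*k + 252) matches t_k.
Telescoping: Σ = s_(11) − s_(2) = -55/663 − (-7/96) = -71/7072.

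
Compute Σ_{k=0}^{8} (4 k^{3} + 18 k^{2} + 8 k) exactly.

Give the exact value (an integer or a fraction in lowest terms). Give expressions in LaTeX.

Compute t_(k+1)/t_k: get (2*k**3 + 15*k**2 + 28*k + 15)/(k*(2*k**2 + 9*k + 4)).
Factor: A=1; B=1; C=k**3 + 9*k**2/2 + 2*k.
Solve (1)·f(k+1) − (1)·f(k) = k**3 + 9*k**2/2 + 2*k.
From deg A=0, deg B=0, deg C=3: d=4.
Solving with deg f ≤ 4: f(k) = k*(k - 1)*(k**2 + 5*k + 1)/4.
R(k) = B(k−1)·f(k)/C(k) = (k - 1)*(k**2 + 5*k + 1)/(2*(k + 4)*(2*k + 1)); s_k = R·t_k = k*(k**3 + 4*k**2 - 4*k - 1).
s_(k+1) − s_k = 2*k*(2*k**2 + 9*k + 4) = t_k.
Sum = s_(9) − s_(0); s_(9) = 9144, s_(0) = 0 ⇒ 9144.

Σ = 9144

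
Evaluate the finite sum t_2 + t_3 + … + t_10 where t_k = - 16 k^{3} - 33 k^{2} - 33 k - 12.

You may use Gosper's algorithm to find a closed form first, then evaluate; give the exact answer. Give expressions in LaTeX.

Σ = -62946

r(k) = (16*k**3 + 81*k**2 + 147*k + 94)/(16*k**3 + 33*k**2 + 33*k + 12) after simplifying.
Normal form (A,B,C) = (1, 1, k**3 + 33*k**2/16 + 33*k/16 + 3/4).
Need (1)·f(k+1) − (1)·f(k) = k**3 + 33*k**2/16 + 33*k/16 + 3/4.
d = 4 from the (0,0,3) case.
Match coefficients ⇒ f(k) = k*(4*k**3 + 3*k**2 + 4*k + 1)/16.
Then R = B(k−1)f/C = k*(4*k**3 + 3*k**2 + 4*k + 1)/(16*k**3 + 33*k**2 + 33*k + 12), so s_k = R(k)·t_k = k*(-4*k**3 - 3*k**2 - 4*k - 1).
s_(k+1) − s_k = -16*k**3 - 33*k**2 - 33*k - 12 = t_k.
Σ_(k=2)^(10) t_k = s_(11) − s_(2) = -63052 − (-106) = -62946.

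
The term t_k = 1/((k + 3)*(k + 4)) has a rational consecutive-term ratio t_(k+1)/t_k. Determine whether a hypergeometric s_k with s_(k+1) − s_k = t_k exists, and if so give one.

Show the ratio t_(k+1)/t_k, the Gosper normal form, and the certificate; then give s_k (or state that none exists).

s_k = k/(3*(k + 3))

t_(k+1)/t_k = (k + 3)/(k + 5).
Gosper form: A/B · C(k+1)/C(k) with A=k + 3, B=k + 5, C=1.
Solve (k + 3)·f(k+1) − (k + 4)·f(k) = 1.
deg f ≤ 1 (via 1,1,0).
Coefficient equations give f(k) = k/3.
Get s_k = R·t_k = k/(3*(k + 3)) with R(k) = B(k−1)f(k)/C(k) = k*(k + 4)/3.
s_(k+1) − s_k = 1/(k**2 + 7*k + 12) = t_k.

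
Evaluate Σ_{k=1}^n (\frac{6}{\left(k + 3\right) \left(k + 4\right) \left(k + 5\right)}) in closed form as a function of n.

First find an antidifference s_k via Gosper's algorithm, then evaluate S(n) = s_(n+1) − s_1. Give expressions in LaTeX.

S(n) = \frac{3 n \left(n + 9\right)}{20 \left(n^{2} + 9 n + 20\right)}

Step 1: r(k) = (k + 3)/(k + 6).
Factor: A=k + 3; B=k + 6; C=1.
Set up (k + 3)·f(k+1) − (k + 5)·f(k) − (1) = 0.
Bound: deg f ≤ 2.
Match coefficients ⇒ f(k) = k*(k + 7)/24.
R(k) = B(k−1)·f(k)/C(k) = k*(k + 5)*(k + 7)/24; s_k = R·t_k = k*(k + 7)/(4*(k + 3)*(k + 4)).
Verify: 6/(k**3 + 12*k**2 + 47*k + 60) matches t_k.
Evaluate: s_(n+1) = (n**2 + 9*n + 8)/(4*(n**2 + 9*n + 20)); subtract s_(1) = 1/10 ⇒ S(n) = 3*n*(n + 9)/(20*(n**2 + 9*n + 20)).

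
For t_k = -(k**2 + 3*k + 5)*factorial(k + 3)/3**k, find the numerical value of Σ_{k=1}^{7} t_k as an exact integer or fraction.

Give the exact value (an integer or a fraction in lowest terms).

Compute t_(k+1)/t_k: get (k + 4)*(3*k + (k + 1)**2 + 8)/(3*(k**2 + 3*k + 5)).
Factor: A=k/3 + 4/3; B=1; C=k**2 + 3*k + 5.
Solve (k/3 + 4/3)·f(k+1) − (1)·f(k) = k**2 + 3*k + 5.
From deg A=1, deg B=0, deg C=2: d=1.
Match coefficients ⇒ f(k) = 3*(k + 1).
So s_k = (B(k−1)f/C)·t_k = (3*(k + 1)/(k**2 + 3*k + 5))·t_k = -3**(1 - k)*(k + 1)*factorial(k + 3).
s_(k+1) − s_k = -(k**2 + 3*k + 5)*factorial(k + 3)/3**k = t_k.
Telescoping: Σ = s_(8) − s_(1) = -492800/3 − (-48) = -492656/3.

Σ = -492656/3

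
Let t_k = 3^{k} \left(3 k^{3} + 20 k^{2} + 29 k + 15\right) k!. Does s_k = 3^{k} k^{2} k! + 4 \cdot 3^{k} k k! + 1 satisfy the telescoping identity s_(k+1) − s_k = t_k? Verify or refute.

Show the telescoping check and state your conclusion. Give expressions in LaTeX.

Valid — Δs_k = t_k.

s_(k+1) = 3*3**k*k**3*factorial(k) + 21*3**k*k**2*factorial(k) + 33*3**k*k*factorial(k) + 15*3**k*factorial(k) + 1
s_(k+1) − s_k = 3**k*(3*k**3 + 20*k**2 + 29*k + 15)*factorial(k)
(s_(k+1) − s_k) − t_k = 0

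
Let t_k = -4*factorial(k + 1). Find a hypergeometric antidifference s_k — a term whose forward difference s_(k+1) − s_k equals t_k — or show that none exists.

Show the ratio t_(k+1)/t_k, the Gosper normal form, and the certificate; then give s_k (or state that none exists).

not Gosper-summable; s_k does not exist

Step 1: r(k) = k + 2.
Take A(k)=k + 2, B(k)=1, C(k)=1.
Key eq: (k + 2)·f(k+1) = (1)·f(k) + (1).
d = -1 from the (1,0,0) case.
Bound -1 < 0, so the key equation has no polynomial solution.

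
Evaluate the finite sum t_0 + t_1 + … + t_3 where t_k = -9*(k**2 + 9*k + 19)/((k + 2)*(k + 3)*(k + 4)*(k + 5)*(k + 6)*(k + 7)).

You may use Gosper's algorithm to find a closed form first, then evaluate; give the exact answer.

Compute t_(k+1)/t_k: get (k + 2)*(9*k + (k + 1)**2 + 28)/((k + 8)*(k**2 + 9*k + 19)).
Factor: A=k + 2; B=k + 8; C=k**2 + 9*k + 19.
Solve (k + 2)·f(k+1) − (k + 7)·f(k) = k**2 + 9*k + 19.
deg f ≤ 5 (via 1,1,2).
Solving with deg f ≤ 5: f(k) = k*(k + 3)*(k + 5)*(k**2 + 12*k + 44)/144.
Get s_k = R·t_k = k*(-k**2 - 12*k - 44)/(16*(k**3 + 12*k**2 + 44*k + 48)) with R(k) = B(k−1)f(k)/C(k) = k*(k + 3)*(k + 5)*(k + 7)*(k**2 + 12*k + 44)/(144*(k**2 + 9*k + 19)).
Verify: 9*(-k**2 - 9*k - 19)/(k**6 + 27*k**5 + 295*k**4 + 1665*k**3 + 5104*k**2 + 8028*k + 5040) matches t_k.
Σ_(k=0)^(3) t_k = s_(4) − s_(0) = -9/160 − (0) = -9/160.

Σ = -9/160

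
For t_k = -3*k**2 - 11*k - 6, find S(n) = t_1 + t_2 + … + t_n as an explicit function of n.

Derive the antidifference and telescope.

S(n) = n*(-n**2 - 7*n - 12)

Step 1: r(k) = (3*k**2 + 17*k + 20)/(3*k**2 + 11*k + 6).
Gosper form: A/B · C(k+1)/C(k) with A=1, B=1, C=k**2 + 11*k/3 + 2.
Key eq: (1)·f(k+1) = (1)·f(k) + (k**2 + 11*k/3 + 2).
Bound: deg f ≤ 3.
A polynomial solution: f(k) = k*(k**2 + 4*k + 1)/3.
Get s_k = R·t_k = k*(-k**2 - 4*k - 1) with R(k) = B(k−1)f(k)/C(k) = k*(k**2 + 4*k + 1)/((k + 3)*(3*k + 2)).
Check: Δs_k = -3*k**2 - 11*k - 6. ✓
s_(n+1) = -n**3 - 7*n**2 - 12*n - 6 and s_(1) = -6, so S(n) = n*(-n**2 - 7*n - 12).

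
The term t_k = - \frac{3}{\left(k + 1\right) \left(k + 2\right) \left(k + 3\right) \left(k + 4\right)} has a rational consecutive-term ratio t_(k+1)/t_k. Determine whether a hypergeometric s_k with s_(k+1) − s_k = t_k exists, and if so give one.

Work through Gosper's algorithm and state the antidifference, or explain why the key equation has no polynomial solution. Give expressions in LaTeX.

t_(k+1)/t_k = (k + 1)/(k + 5).
Factor: A=k + 1; B=k + 5; C=1.
f must satisfy (k + 1)·f(k+1) − (k + 4)·f(k) = 1.
d = 3 from the (1,1,0) case.
Coefficient equations give f(k) = k*(k**2 + 6*k + 11)/18.
Certificate R = B(k−1)f/C = k*(k + 4)*(k**2 + 6*k + 11)/18 gives s_k = k*(-k**2 - 6*k - 11)/(6*(k + 1)*(k + 2)*(k + 3)).
Verify: -3/(k**4 + 10*k**3 + 35*k**2 + 50*k + 24) matches t_k.

s_k = \frac{k \left(- k^{2} - 6 k - 11\right)}{6 \left(k + 1\right) \left(k + 2\right) \left(k + 3\right)}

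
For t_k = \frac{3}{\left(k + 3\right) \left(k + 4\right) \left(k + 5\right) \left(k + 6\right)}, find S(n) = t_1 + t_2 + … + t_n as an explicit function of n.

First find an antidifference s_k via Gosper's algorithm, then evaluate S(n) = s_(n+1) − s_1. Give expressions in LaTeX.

Step 1: r(k) = (k + 3)/(k + 7).
So A=k + 3 and B=k + 7, with C=1.
Key eq: (k + 3)·f(k+1) = (k + 6)·f(k) + (1).
From deg A=1, deg B=1, deg C=0: d=3.
A polynomial solution: f(k) = k*(k**2 + 12*k + 47)/180.
So s_k = (B(k−1)f/C)·t_k = (k*(k + 6)*(k**2 + 12*k + 47)/180)·t_k = k*(k**2 + 12*k + 47)/(60*(k + 3)*(k + 4)*(k + 5)).
s_(k+1) − s_k = 3/(k**4 + 18*k**3 + 119*k**2 + 342*k + 360) = t_k.
Σ_(k=1)^n t_k = s_(n+1) − s_(1) = ((n**3 + 15*n**2 + 74*n + 60)/(60*(n**3 + 15*n**2 + 74*n + 120))) − (1/120), i.e. n*(n**2 + 15*n + 74)/(120*(n**3 + 15*n**2 + 74*n + 120)).

S(n) = \frac{n \left(n^{2} + 15 n + 74\right)}{120 \left(n^{3} + 15 n^{2} + 74 n + 120\right)}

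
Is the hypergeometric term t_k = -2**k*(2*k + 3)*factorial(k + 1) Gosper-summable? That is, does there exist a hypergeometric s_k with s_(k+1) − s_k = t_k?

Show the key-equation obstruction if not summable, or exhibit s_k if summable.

Yes. s_k = -2**k*factorial(k + 1).

r(k) = 2*(k + 2)*(2*k + 5)/(2*k + 3) after simplifying.
Normal form (A,B,C) = (2*k + 4, 1, k + 3/2).
Need (2*k + 4)·f(k+1) − (1)·f(k) = k + 3/2.
Degrees (1,0,1) ⇒ d ≤ 0.
Solve for f: f(k) = 1/2 (degree 0 ≤ 0).
Get s_k = R·t_k = -2**k*factorial(k + 1) with R(k) = B(k−1)f(k)/C(k) = 1/(2*k + 3).
Δs = -2**k*(2*k + 3)*factorial(k + 1), as required.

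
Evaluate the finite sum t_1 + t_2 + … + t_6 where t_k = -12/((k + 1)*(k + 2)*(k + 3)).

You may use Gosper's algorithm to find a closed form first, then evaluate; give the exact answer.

Σ = -11/12

Compute t_(k+1)/t_k: get (k + 1)/(k + 4).
Gosper form: A/B · C(k+1)/C(k) with A=k + 1, B=k + 4, C=1.
f must satisfy (k + 1)·f(k+1) − (k + 3)·f(k) = 1.
d = 2 from the (1,1,0) case.
Solving with deg f ≤ 2: f(k) = k*(k + 3)/4.
Then R = B(k−1)f/C = k*(k + 3)**2/4, so s_k = R(k)·t_k = 3*k*(-k - 3)/((k + 1)*(k + 2)).
Verify: -12/(k**3 + 6*k**2 + 11*k + 6) matches t_k.
Sum = s_(7) − s_(1); s_(7) = -35/12, s_(1) = -2 ⇒ -11/12.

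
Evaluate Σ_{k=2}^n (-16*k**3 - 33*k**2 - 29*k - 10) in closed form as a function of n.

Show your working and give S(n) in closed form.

S(n) = -4*n**4 - 19*n**3 - 35*n**2 - 30*n + 88

Step 1: r(k) = (16*k**3 + 81*k**2 + 143*k + 88)/(16*k**3 + 33*k**2 + 29*k + 10).
Factor: A=1; B=1; C=k**3 + 33*k**2/16 + 29*k/16 + 5/8.
Need (1)·f(k+1) − (1)·f(k) = k**3 + 33*k**2/16 + 29*k/16 + 5/8.
Degrees (0,0,3) ⇒ d ≤ 4.
Solving with deg f ≤ 4: f(k) = k*(4*k**3 + 3*k**2 + 2*k + 1)/16.
Get s_k = R·t_k = k*(-4*k**3 - 3*k**2 - 2*k - 1) with R(k) = B(k−1)f(k)/C(k) = k*(4*k**3 + 3*k**2 + 2*k + 1)/(16*k**3 + 33*k**2 + 29*k + 10).
Check: Δs_k = -16*k**3 - 33*k**2 - 29*k - 10. ✓
Evaluate: s_(n+1) = -4*n**4 - 19*n**3 - 35*n**2 - 30*n - 10; subtract s_(2) = -98 ⇒ S(n) = -4*n**4 - 19*n**3 - 35*n**2 - 30*n + 88.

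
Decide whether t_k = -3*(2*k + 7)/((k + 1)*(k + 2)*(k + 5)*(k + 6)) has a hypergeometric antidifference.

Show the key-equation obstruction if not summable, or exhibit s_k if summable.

Step 1: r(k) = (k + 1)*(k + 5)*(2*k + 9)/((k + 3)*(k + 7)*(2*k + 7)).
Normal form (A,B,C) = (k + 1, k + 7, k**3 + 21*k**2/2 + 73*k/2 + 42).
f must satisfy (k + 1)·f(k+1) − (k + 6)·f(k) = k**3 + 21*k**2/2 + 73*k/2 + 42.
Degrees (1,1,3) ⇒ d ≤ 5.
A polynomial solution: f(k) = k*(k + 2)*(k + 3)*(k + 4)*(k + 6)/10.
Certificate R = B(k−1)f/C = k*(k + 2)*(k + 6)**2/(5*(2*k + 7)) gives s_k = 3*k*(-k - 6)/(5*(k**2 + 6*k + 5)).
Check: Δs_k = 3*(-2*k - 7)/(k**4 + 14*k**3 + 65*k**2 + 112*k + 60). ✓

Yes. s_k = 3*k*(-k - 6)/(5*(k**2 + 6*k + 5)).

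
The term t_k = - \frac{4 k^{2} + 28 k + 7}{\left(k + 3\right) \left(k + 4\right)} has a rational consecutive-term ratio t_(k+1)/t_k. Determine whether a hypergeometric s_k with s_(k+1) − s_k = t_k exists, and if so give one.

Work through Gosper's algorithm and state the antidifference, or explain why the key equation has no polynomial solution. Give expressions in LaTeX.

Step 1: r(k) = (k + 3)*(28*k + 4*(k + 1)**2 + 35)/((k + 5)*(4*k**2 + 28*k + 7)).
Take A(k)=k + 3, B(k)=k + 5, C(k)=k**2 + 7*k + 7/4.
Solve (k + 3)·f(k+1) − (k + 4)·f(k) = k**2 + 7*k + 7/4.
Degrees (1,1,2) ⇒ d ≤ 2.
Solve for f: f(k) = k*(12*k - 5)/12 (degree 2 ≤ 2).
Certificate R = B(k−1)f/C = k*(k + 4)*(12*k - 5)/(3*(4*k**2 + 28*k + 7)) gives s_k = k*(5 - 12*k)/(3*(k + 3)).
Δs = (-4*k**2 - 28*k - 7)/(k**2 + 7*k + 12), as required.

s_k = \frac{k \left(5 - 12 k\right)}{3 \left(k + 3\right)}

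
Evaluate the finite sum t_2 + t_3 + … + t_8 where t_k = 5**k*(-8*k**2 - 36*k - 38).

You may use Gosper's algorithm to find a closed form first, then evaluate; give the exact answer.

Ratio r(k) = 5*(4*k**2 + 26*k + 41)/(4*k**2 + 18*k + 19).
So A=5 and B=1, with C=k**2 + 9*k/2 + 19/4.
f must satisfy (5)·f(k+1) − (1)·f(k) = k**2 + 9*k/2 + 19/4.
Bound: deg f ≤ 2.
A polynomial solution: f(k) = (k + 1)**2/4.
R(k) = B(k−1)·f(k)/C(k) = (k + 1)**2/(4*k**2 + 18*k + 19); s_k = R·t_k = -2*5**k*(k**2 + 2*k + 1).
Check: Δs_k = 5**k*(-8*k**2 - 36*k - 38). ✓
Σ_(k=2)^(8) t_k = s_(9) − s_(2) = -390625000 − (-450) = -390624550.

Σ = -390624550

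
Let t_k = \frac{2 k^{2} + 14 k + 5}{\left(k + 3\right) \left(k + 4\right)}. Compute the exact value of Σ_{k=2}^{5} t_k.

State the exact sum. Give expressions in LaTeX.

Σ = 284/45

Compute t_(k+1)/t_k: get (k + 3)*(14*k + 2*(k + 1)**2 + 19)/((k + 5)*(2*k**2 + 14*k + 5)).
A = k + 3, B = k + 5, C = k**2 + 7*k + 5/2.
Key eq: (k + 3)·f(k+1) = (k + 4)·f(k) + (k**2 + 7*k + 5/2).
Bound: deg f ≤ 2.
Match coefficients ⇒ f(k) = k*(6*k - 1)/6.
Certificate R = B(k−1)f/C = k*(k + 4)*(6*k - 1)/(3*(2*k**2 + 14*k + 5)) gives s_k = k*(6*k - 1)/(3*(k + 3)).
Check: Δs_k = (2*k**2 + 14*k + 5)/(k**2 + 7*k + 12). ✓
Evaluate s at k=6 and k=2: 70/9 and 22/15; difference 284/45.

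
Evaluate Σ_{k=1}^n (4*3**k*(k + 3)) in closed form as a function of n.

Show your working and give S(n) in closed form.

S(n) = 6*3**n*n + 15*3**n - 15

r(k) = 3*(k + 4)/(k + 3) after simplifying.
So A=3 and B=1, with C=k + 3.
Key eq: (3)·f(k+1) = (1)·f(k) + (k + 3).
From deg A=0, deg B=0, deg C=1: d=1.
A polynomial solution: f(k) = (2*k + 3)/4.
Get s_k = R·t_k = 3**k*(2*k + 3) with R(k) = B(k−1)f(k)/C(k) = (2*k + 3)/(4*(k + 3)).
Check: Δs_k = 4*3**k*(k + 3). ✓
Evaluate: s_(n+1) = 3**(n + 1)*(2*n + 5); subtract s_(1) = 15 ⇒ S(n) = 6*3**n*n + 15*3**n - 15.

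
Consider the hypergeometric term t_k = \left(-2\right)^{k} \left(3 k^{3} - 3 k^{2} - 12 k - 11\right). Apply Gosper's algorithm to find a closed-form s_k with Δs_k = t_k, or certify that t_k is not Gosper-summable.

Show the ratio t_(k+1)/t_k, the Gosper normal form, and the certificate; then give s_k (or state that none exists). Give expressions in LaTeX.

The ratio is 2*(-3*k**3 - 6*k**2 + 9*k + 23)/(3*k**3 - 3*k**2 - 12*k - 11).
Normal form (A,B,C) = (-2, 1, k**3 - k**2 - 4*k - 11/3).
Key eq: (-2)·f(k+1) = (1)·f(k) + (k**3 - k**2 - 4*k - 11/3).
deg f ≤ 3 (via 0,0,3).
Coefficient equations give f(k) = -(k**3 - 3*k**2 - 2*k - 1)/3.
Get s_k = R·t_k = (-2)**k*(-k**3 + 3*k**2 + 2*k + 1) with R(k) = B(k−1)f(k)/C(k) = -(k**3 - 3*k**2 - 2*k - 1)/(3*k**3 - 3*k**2 - 12*k - 11).
Verify: (-2)**k*(3*k**3 - 3*k**2 - 12*k - 11) matches t_k.

s_k = \left(-2\right)^{k} \left(- k^{3} + 3 k^{2} + 2 k + 1\right)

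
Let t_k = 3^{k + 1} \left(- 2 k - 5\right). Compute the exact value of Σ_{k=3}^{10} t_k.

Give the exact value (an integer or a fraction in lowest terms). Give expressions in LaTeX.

Σ = -6376968

The ratio is 3*(2*k + 7)/(2*k + 5).
A = 3, B = 1, C = k + 5/2.
Set up (3)·f(k+1) − (1)·f(k) − (k + 5/2) = 0.
Bound: deg f ≤ 1.
A polynomial solution: f(k) = (k + 1)/2.
Then R = B(k−1)f/C = (k + 1)/(2*k + 5), so s_k = R(k)·t_k = 3**(k + 1)*(-k - 1).
Δs = 3**(k + 1)*(-2*k - 5), as required.
Sum = s_(11) − s_(3); s_(11) = -6377292, s_(3) = -324 ⇒ -6376968.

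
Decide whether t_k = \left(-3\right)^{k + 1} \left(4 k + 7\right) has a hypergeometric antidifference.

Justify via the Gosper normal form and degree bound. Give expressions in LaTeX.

The ratio is 3*(-4*k - 11)/(4*k + 7).
Normal form (A,B,C) = (-3, 1, k + 7/4).
Need (-3)·f(k+1) − (1)·f(k) = k + 7/4.
deg f ≤ 1 (via 0,0,1).
Match coefficients ⇒ f(k) = -(k + 1)/4.
R(k) = B(k−1)·f(k)/C(k) = -(k + 1)/(4*k + 7); s_k = R·t_k = 3*(-3)**k*(k + 1).
Check: Δs_k = (-3)**(k + 1)*(4*k + 7). ✓

Yes. s_k = 3 \left(-3\right)^{k} \left(k + 1\right).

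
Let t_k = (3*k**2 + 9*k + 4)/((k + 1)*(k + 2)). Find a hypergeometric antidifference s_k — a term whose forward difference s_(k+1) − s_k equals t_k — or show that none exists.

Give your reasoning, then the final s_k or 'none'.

Ratio r(k) = (k + 1)*(9*k + 3*(k + 1)**2 + 13)/((k + 3)*(3*k**2 + 9*k + 4)).
Take A(k)=k + 1, B(k)=k + 3, C(k)=k**2 + 3*k + 4/3.
Key eq: (k + 1)·f(k+1) = (k + 2)·f(k) + (k**2 + 3*k + 4/3).
Bound: deg f ≤ 2.
Match coefficients ⇒ f(k) = k*(3*k + 1)/3.
Then R = B(k−1)f/C = k*(k + 2)*(3*k + 1)/(3*k**2 + 9*k + 4), so s_k = R(k)·t_k = k*(3*k + 1)/(k + 1).
Check: Δs_k = (3*k**2 + 9*k + 4)/(k**2 + 3*k + 2). ✓

s_k = k*(3*k + 1)/(k + 1)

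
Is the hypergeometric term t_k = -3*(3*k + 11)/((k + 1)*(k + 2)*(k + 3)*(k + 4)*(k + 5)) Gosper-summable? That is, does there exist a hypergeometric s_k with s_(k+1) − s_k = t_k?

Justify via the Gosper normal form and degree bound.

Yes. s_k = 3*k*(-k**2 - 7*k - 14)/(8*(k**3 + 7*k**2 + 14*k + 8)).

Step 1: r(k) = (k + 1)*(3*k + 14)/((k + 6)*(3*k + 11)).
Normal form (A,B,C) = (k + 1, k + 6, k + 11/3).
Key eq: (k + 1)·f(k+1) = (k + 5)·f(k) + (k + 11/3).
From deg A=1, deg B=1, deg C=1: d=4.
Solve for f: f(k) = k*(k + 3)*(k**2 + 7*k + 14)/24 (degree 4 ≤ 4).
So s_k = (B(k−1)f/C)·t_k = (k*(k + 3)*(k + 5)*(k**2 + 7*k + 14)/(8*(3*k + 11)))·t_k = 3*k*(-k**2 - 7*k - 14)/(8*(k**3 + 7*k**2 + 14*k + 8)).
Check: Δs_k = 3*(-3*k - 11)/(k**5 + 15*k**4 + 85*k**3 + 225*k**2 + 274*k + 120). ✓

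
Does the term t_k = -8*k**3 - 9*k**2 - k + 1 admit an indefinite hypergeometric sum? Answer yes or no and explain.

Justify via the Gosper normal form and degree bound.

Yes. s_k = k**2*(-2*k**2 + k + 2).

t_(k+1)/t_k = (k + 8*(k + 1)**3 + 9*(k + 1)**2)/(8*k**3 + 9*k**2 + k - 1).
Normal form (A,B,C) = (1, 1, k**3 + 9*k**2/8 + k/8 - 1/8).
Need (1)·f(k+1) − (1)·f(k) = k**3 + 9*k**2/8 + k/8 - 1/8.
Degrees (0,0,3) ⇒ d ≤ 4.
Solving with deg f ≤ 4: f(k) = k**2*(2*k**2 - k - 2)/8.
R(k) = B(k−1)·f(k)/C(k) = k**2*(2*k**2 - k - 2)/(8*k**3 + 9*k**2 + k - 1); s_k = R·t_k = k**2*(-2*k**2 + k + 2).
Verify: -8*k**3 - 9*k**2 - k + 1 matches t_k.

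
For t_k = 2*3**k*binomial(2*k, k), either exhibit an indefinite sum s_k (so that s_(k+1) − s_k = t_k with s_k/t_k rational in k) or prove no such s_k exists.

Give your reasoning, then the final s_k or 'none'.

t_(k+1)/t_k = 6*(2*k + 1)/(k + 1).
Take A(k)=12*k + 6, B(k)=k + 1, C(k)=1.
f must satisfy (12*k + 6)·f(k+1) − (k)·f(k) = 1.
Bound: deg f ≤ -1.
d = -1 < 0 ⇒ no nonzero polynomial f; not summable.

not Gosper-summable; s_k does not exist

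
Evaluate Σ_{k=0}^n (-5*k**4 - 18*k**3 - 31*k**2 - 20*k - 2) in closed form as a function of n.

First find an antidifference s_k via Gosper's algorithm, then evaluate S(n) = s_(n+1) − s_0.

S(n) = -n**5 - 7*n**4 - 21*n**3 - 30*n**2 - 17*n - 2

r(k) = (5*k**4 + 38*k**3 + 115*k**2 + 156*k + 76)/(5*k**4 + 18*k**3 + 31*k**2 + 20*k + 2) after simplifying.
Gosper form: A/B · C(k+1)/C(k) with A=1, B=1, C=k**4 + 18*k**3/5 + 31*k**2/5 + 4*k + 2/5.
Key eq: (1)·f(k+1) = (1)·f(k) + (k**4 + 18*k**3/5 + 31*k**2/5 + 4*k + 2/5).
From deg A=0, deg B=0, deg C=4: d=5.
Solving with deg f ≤ 5: f(k) = k*(k + 1)*(k**3 + k**2 + 2*k - 3)/5.
Then R = B(k−1)f/C = k*(k**3 + k**2 + 2*k - 3)/(5*k**3 + 13*k**2 + 18*k + 2), so s_k = R(k)·t_k = k*(-k**4 - 2*k**3 - 3*k**2 + k + 3).
Verify: -5*k**4 - 18*k**3 - 31*k**2 - 20*k - 2 matches t_k.
Evaluate: s_(n+1) = -n**5 - 7*n**4 - 21*n**3 - 30*n**2 - 17*n - 2; subtract s_(0) = 0 ⇒ S(n) = -n**5 - 7*n**4 - 21*n**3 - 30*n**2 - 17*n - 2.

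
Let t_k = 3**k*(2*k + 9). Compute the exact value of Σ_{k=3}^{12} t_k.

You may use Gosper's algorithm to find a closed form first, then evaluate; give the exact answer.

Σ = 25509006

r(k) = 3*(2*k + 11)/(2*k + 9) after simplifying.
A = 3, B = 1, C = k + 9/2.
f must satisfy (3)·f(k+1) − (1)·f(k) = k + 9/2.
From deg A=0, deg B=0, deg C=1: d=1.
Solve for f: f(k) = (k + 3)/2 (degree 1 ≤ 1).
Get s_k = R·t_k = 3**k*(k + 3) with R(k) = B(k−1)f(k)/C(k) = (k + 3)/(2*k + 9).
s_(k+1) − s_k = 3**k*(2*k + 9) = t_k.
Σ_(k=3)^(12) t_k = s_(13) − s_(3) = 25509168 − (162) = 25509006.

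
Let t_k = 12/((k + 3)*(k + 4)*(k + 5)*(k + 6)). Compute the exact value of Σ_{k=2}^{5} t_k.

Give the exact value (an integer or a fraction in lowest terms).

Σ = 52/3465

The ratio is (k + 3)/(k + 7).
Factor: A=k + 3; B=k + 7; C=1.
f must satisfy (k + 3)·f(k+1) − (k + 6)·f(k) = 1.
deg f ≤ 3 (via 1,1,0).
A polynomial solution: f(k) = k*(k**2 + 12*k + 47)/180.
So s_k = (B(k−1)f/C)·t_k = (k*(k + 6)*(k**2 + 12*k + 47)/180)·t_k = k*(k**2 + 12*k + 47)/(15*(k + 3)*(k + 4)*(k + 5)).
s_(k+1) − s_k = 12/(k**4 + 18*k**3 + 119*k**2 + 342*k + 360) = t_k.
Sum = s_(6) − s_(2); s_(6) = 31/495, s_(2) = 1/21 ⇒ 52/3465.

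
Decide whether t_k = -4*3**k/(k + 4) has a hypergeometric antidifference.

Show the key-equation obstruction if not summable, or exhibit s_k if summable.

No — t_k has no hypergeometric antidifference.

t_(k+1)/t_k = 3*(k + 4)/(k + 5).
A = 3*k + 12, B = k + 5, C = 1.
Need (3*k + 12)·f(k+1) − (k + 4)·f(k) = 1.
Degrees (1,1,0) ⇒ d ≤ -1.
d = -1 < 0 ⇒ no nonzero polynomial f; not summable.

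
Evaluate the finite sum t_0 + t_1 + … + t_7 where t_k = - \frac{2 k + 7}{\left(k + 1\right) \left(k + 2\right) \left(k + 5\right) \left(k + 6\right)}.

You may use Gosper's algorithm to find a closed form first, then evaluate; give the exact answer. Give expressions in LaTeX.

t_(k+1)/t_k = (k + 1)*(k + 5)*(2*k + 9)/((k + 3)*(k + 7)*(2*k + 7)).
So A=k + 1 and B=k + 7, with C=k**3 + 21*k**2/2 + 73*k/2 + 42.
Solve (k + 1)·f(k+1) − (k + 6)·f(k) = k**3 + 21*k**2/2 + 73*k/2 + 42.
From deg A=1, deg B=1, deg C=3: d=5.
Solve for f: f(k) = k*(k + 2)*(k + 3)*(k + 4)*(k + 6)/10 (degree 5 ≤ 5).
Then R = B(k−1)f/C = k*(k + 2)*(k + 6)**2/(5*(2*k + 7)), so s_k = R(k)·t_k = k*(-k - 6)/(5*(k**2 + 6*k + 5)).
Check: Δs_k = (-2*k - 7)/(k**4 + 14*k**3 + 65*k**2 + 112*k + 60). ✓
Σ_(k=0)^(7) t_k = s_(8) − s_(0) = -112/585 − (0) = -112/585.

Σ = -112/585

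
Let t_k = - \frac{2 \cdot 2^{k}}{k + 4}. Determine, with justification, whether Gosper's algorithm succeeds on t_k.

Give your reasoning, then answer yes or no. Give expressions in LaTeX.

The ratio is 2*(k + 4)/(k + 5).
Take A(k)=2*k + 8, B(k)=k + 5, C(k)=1.
Solve (2*k + 8)·f(k+1) − (k + 4)·f(k) = 1.
Degrees (1,1,0) ⇒ d ≤ -1.
Bound -1 < 0, so the key equation has no polynomial solution.

No — negative degree bound, so no certificate f.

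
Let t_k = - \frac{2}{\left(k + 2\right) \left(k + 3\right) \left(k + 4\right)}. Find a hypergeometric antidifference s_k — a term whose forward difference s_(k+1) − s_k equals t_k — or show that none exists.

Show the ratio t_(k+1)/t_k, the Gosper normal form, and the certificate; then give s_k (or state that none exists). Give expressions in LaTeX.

s_k = \frac{k \left(- k - 5\right)}{6 \left(k + 2\right) \left(k + 3\right)}

t_(k+1)/t_k = (k + 2)/(k + 5).
A = k + 2, B = k + 5, C = 1.
f must satisfy (k + 2)·f(k+1) − (k + 4)·f(k) = 1.
Degrees (1,1,0) ⇒ d ≤ 2.
Solving with deg f ≤ 2: f(k) = k*(k + 5)/12.
Then R = B(k−1)f/C = k*(k + 4)*(k + 5)/12, so s_k = R(k)·t_k = k*(-k - 5)/(6*(k + 2)*(k + 3)).
Verify: -2/(k**3 + 9*k**2 + 26*k + 24) matches t_k.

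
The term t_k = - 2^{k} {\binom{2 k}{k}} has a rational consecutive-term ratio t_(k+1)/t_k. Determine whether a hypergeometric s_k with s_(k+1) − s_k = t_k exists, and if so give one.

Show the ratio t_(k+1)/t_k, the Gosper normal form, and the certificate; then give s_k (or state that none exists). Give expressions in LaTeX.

The ratio is 4*(2*k + 1)/(k + 1).
Factor: A=8*k + 4; B=k + 1; C=1.
f must satisfy (8*k + 4)·f(k+1) − (k)·f(k) = 1.
From deg A=1, deg B=1, deg C=0: d=-1.
Negative degree bound (-1): no f exists, t_k not Gosper-summable.

none — t_k is not Gosper-summable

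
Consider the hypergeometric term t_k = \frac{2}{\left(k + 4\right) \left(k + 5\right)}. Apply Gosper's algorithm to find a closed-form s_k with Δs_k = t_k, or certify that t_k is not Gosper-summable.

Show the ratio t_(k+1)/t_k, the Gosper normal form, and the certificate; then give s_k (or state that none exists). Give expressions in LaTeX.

s_k = \frac{k}{2 \left(k + 4\right)}

Ratio r(k) = (k + 4)/(k + 6).
Gosper form: A/B · C(k+1)/C(k) with A=k + 4, B=k + 6, C=1.
Solve (k + 4)·f(k+1) − (k + 5)·f(k) = 1.
Degrees (1,1,0) ⇒ d ≤ 1.
Solving with deg f ≤ 1: f(k) = k/4.
Certificate R = B(k−1)f/C = k*(k + 5)/4 gives s_k = k/(2*(k + 4)).
Verify: 2/(k**2 + 9*k + 20) matches t_k.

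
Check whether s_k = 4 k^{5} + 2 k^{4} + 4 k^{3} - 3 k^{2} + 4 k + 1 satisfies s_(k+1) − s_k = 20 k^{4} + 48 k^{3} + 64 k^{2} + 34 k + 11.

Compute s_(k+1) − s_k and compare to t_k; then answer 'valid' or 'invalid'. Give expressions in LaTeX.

s_(k+1) = 4*k**5 + 22*k**4 + 52*k**3 + 61*k**2 + 38*k + 12
s_(k+1) − s_k = 20*k**4 + 48*k**3 + 64*k**2 + 34*k + 11
(s_(k+1) − s_k) − t_k = 0

Valid — Δs_k = t_k.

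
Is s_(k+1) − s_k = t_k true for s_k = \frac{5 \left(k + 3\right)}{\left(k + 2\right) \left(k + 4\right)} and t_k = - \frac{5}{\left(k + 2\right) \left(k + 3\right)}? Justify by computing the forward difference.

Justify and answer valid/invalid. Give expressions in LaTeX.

s_(k+1) = 5*(k + 4)/((k + 3)*(k + 5))
s_(k+1) − s_k = 5*(-k**2 - 7*k - 13)/(k**4 + 14*k**3 + 71*k**2 + 154*k + 120)
(s_(k+1) − s_k) − t_k = 5*(2*k + 7)/(k**4 + 14*k**3 + 71*k**2 + 154*k + 120)

Invalid: residual \frac{5 \left(2 k + 7\right)}{k^{4} + 14 k^{3} + 71 k^{2} + 154 k + 120} ≠ 0.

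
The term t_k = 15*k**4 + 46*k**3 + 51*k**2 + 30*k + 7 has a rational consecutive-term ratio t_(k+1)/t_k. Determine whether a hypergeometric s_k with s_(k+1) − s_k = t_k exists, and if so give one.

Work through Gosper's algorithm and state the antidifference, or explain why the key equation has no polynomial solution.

Ratio r(k) = (15*k**4 + 106*k**3 + 279*k**2 + 330*k + 149)/(15*k**4 + 46*k**3 + 51*k**2 + 30*k + 7).
So A=1 and B=1, with C=k**4 + 46*k**3/15 + 17*k**2/5 + 2*k + 7/15.
Key eq: (1)·f(k+1) = (1)·f(k) + (k**4 + 46*k**3/15 + 17*k**2/5 + 2*k + 7/15).
d = 5 from the (0,0,4) case.
Solve for f: f(k) = k**2*(3*k**3 + 4*k**2 - k + 1)/15 (degree 5 ≤ 5).
R(k) = B(k−1)·f(k)/C(k) = k**2*(3*k**3 + 4*k**2 - k + 1)/(15*k**4 + 46*k**3 + 51*k**2 + 30*k + 7); s_k = R·t_k = k**2*(3*k**3 + 4*k**2 - k + 1).
Verify: 15*k**4 + 46*k**3 + 51*k**2 + 30*k + 7 matches t_k.

s_k = k**2*(3*k**3 + 4*k**2 - k + 1)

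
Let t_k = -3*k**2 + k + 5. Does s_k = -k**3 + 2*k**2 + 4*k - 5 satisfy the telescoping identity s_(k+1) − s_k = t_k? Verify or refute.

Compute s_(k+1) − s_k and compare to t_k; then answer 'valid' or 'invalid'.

s_(k+1) = k*(-k**2 - k + 5)
s_(k+1) − s_k = -3*k**2 + k + 5
(s_(k+1) − s_k) − t_k = 0

valid; difference matches t_k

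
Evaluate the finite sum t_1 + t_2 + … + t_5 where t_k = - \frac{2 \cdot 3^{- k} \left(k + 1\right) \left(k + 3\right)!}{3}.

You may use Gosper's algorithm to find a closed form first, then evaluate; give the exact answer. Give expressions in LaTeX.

Σ = -8816/9

r(k) = (k + 2)*(k + 4)/(3*(k + 1)) after simplifying.
So A=k/3 + 4/3 and B=1, with C=k + 1.
Set up (k/3 + 4/3)·f(k+1) − (1)·f(k) − (k + 1) = 0.
Bound: deg f ≤ 0.
Match coefficients ⇒ f(k) = 3.
Get s_k = R·t_k = -2*factorial(k + 3)/3**k with R(k) = B(k−1)f(k)/C(k) = 3/(k + 1).
s_(k+1) − s_k = -2*(k + 1)*factorial(k + 3)/(3*3**k) = t_k.
Σ_(k=1)^(5) t_k = s_(6) − s_(1) = -8960/9 − (-16) = -8816/9.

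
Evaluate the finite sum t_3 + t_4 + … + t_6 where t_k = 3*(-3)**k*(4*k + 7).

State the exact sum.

Ratio r(k) = 3*(-4*k - 11)/(4*k + 7).
A = -3, B = 1, C = k + 7/4.
f must satisfy (-3)·f(k+1) − (1)·f(k) = k + 7/4.
Bound: deg f ≤ 1.
Solving with deg f ≤ 1: f(k) = -(k + 1)/4.
So s_k = (B(k−1)f/C)·t_k = (-(k + 1)/(4*k + 7))·t_k = (-3)**(k + 1)*(k + 1).
Verify: 3*(-3)**k*(4*k + 7) matches t_k.
Evaluate s at k=7 and k=3: 52488 and 324; difference 52164.

Σ = 52164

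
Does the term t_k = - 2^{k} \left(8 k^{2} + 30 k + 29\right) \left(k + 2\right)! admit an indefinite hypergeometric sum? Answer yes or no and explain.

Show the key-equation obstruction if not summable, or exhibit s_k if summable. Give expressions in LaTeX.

Yes. s_k = - 2^{k} \left(4 k + 1\right) \left(k + 2\right)!.

Compute t_(k+1)/t_k: get 2*(8*k**3 + 70*k**2 + 205*k + 201)/(8*k**2 + 30*k + 29).
Take A(k)=2*k + 6, B(k)=1, C(k)=k**2 + 15*k/4 + 29/8.
Set up (2*k + 6)·f(k+1) − (1)·f(k) − (k**2 + 15*k/4 + 29/8) = 0.
Bound: deg f ≤ 1.
A polynomial solution: f(k) = (4*k + 1)/8.
R(k) = B(k−1)·f(k)/C(k) = (4*k + 1)/(8*k**2 + 30*k + 29); s_k = R·t_k = -2**k*(4*k + 1)*factorial(k + 2).
Δs = -2**k*(8*k**2 + 30*k + 29)*factorial(k + 2), as required.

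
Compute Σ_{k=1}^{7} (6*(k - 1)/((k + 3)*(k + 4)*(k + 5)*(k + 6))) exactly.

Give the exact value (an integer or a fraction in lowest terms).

Σ = 161/8580

Step 1: r(k) = k*(k + 3)/((k - 1)*(k + 7)).
A = k + 3, B = k + 7, C = k - 1.
f must satisfy (k + 3)·f(k+1) − (k + 6)·f(k) = k - 1.
Degrees (1,1,1) ⇒ d ≤ 3.
Coefficient equations give f(k) = k*(k - 7)*(k + 19)/360.
So s_k = (B(k−1)f/C)·t_k = (k*(k - 7)*(k + 6)*(k + 19)/(360*(k - 1)))·t_k = k*(k**2 + 12*k - 133)/(60*(k + 3)*(k + 4)*(k + 5)).
s_(k+1) − s_k = 6*(k - 1)/(k**4 + 18*k**3 + 119*k**2 + 342*k + 360) = t_k.
Σ_(k=1)^(7) t_k = s_(8) − s_(1) = 3/1430 − (-1/60) = 161/8580.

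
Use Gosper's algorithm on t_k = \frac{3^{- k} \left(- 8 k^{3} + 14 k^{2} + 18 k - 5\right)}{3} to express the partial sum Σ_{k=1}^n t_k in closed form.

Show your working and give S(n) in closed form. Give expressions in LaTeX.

S(n) = 3^{- n - 1} \left(- 3^{n} + 4 n^{3} + 11 n^{2} + 6 n + 1\right)

Compute t_(k+1)/t_k: get (8*k**3 + 10*k**2 - 22*k - 19)/(3*(8*k**3 - 14*k**2 - 18*k + 5)).
A = 1/3, B = 1, C = k**3 - 7*k**2/4 - 9*k/4 + 5/8.
Key eq: (1/3)·f(k+1) = (1)·f(k) + (k**3 - 7*k**2/4 - 9*k/4 + 5/8).
Degrees (0,0,3) ⇒ d ≤ 3.
Solving with deg f ≤ 3: f(k) = -3*(4*k**3 - k**2 - 4*k + 2)/8.
R(k) = B(k−1)·f(k)/C(k) = -3*(4*k**3 - k**2 - 4*k + 2)/(8*k**3 - 14*k**2 - 18*k + 5); s_k = R·t_k = (4*k**3 - k**2 - 4*k + 2)/3**k.
Δs = (-8*k**3 + 14*k**2 + 18*k - 5)/(3*3**k), as required.
s_(n+1) = 3**(-n - 1)*(4*n**3 + 11*n**2 + 6*n + 1) and s_(1) = 1/3, so S(n) = 3**(-n - 1)*(-3**n + 4*n**3 + 11*n**2 + 6*n + 1).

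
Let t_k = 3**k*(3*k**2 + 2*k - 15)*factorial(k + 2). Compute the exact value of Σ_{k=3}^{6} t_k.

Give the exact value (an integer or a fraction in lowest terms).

Σ = 3174474240

Step 1: r(k) = 3*(3*k**3 + 17*k**2 + 14*k - 30)/(3*k**2 + 2*k - 15).
Gosper form: A/B · C(k+1)/C(k) with A=3*k + 9, B=1, C=k**2 + 2*k/3 - 5.
Need (3*k + 9)·f(k+1) − (1)·f(k) = k**2 + 2*k/3 - 5.
Degrees (1,0,2) ⇒ d ≤ 1.
A polynomial solution: f(k) = (k - 3)/3.
R(k) = B(k−1)·f(k)/C(k) = (k - 3)/(3*k**2 + 2*k - 15); s_k = R·t_k = 3**k*(k - 3)*factorial(k + 2).
Check: Δs_k = 3**k*(3*k**2 + 2*k - 15)*factorial(k + 2). ✓
Sum = s_(7) − s_(3); s_(7) = 3174474240, s_(3) = 0 ⇒ 3174474240.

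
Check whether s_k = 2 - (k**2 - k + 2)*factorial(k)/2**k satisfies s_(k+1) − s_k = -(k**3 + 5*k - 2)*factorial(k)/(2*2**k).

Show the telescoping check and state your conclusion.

Valid: the claim telescopes to t_k.

s_(k+1) = -2**(-k - 1)*(-k + (k + 1)**2 + 1)*factorial(k + 1) + 2
s_(k+1) − s_k = -(k**3 + 5*k - 2)*factorial(k)/(2*2**k)
(s_(k+1) − s_k) − t_k = 0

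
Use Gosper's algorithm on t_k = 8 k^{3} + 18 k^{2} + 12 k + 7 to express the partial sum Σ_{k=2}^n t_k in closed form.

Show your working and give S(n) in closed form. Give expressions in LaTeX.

Compute t_(k+1)/t_k: get (8*k**3 + 42*k**2 + 72*k + 45)/(8*k**3 + 18*k**2 + 12*k + 7).
So A=1 and B=1, with C=k**3 + 9*k**2/4 + 3*k/2 + 7/8.
Need (1)·f(k+1) − (1)·f(k) = k**3 + 9*k**2/4 + 3*k/2 + 7/8.
From deg A=0, deg B=0, deg C=3: d=4.
Solve for f: f(k) = k*(2*k**3 + 2*k**2 - k + 4)/8 (degree 4 ≤ 4).
R(k) = B(k−1)·f(k)/C(k) = k*(2*k**3 + 2*k**2 - k + 4)/(8*k**3 + 18*k**2 + 12*k + 7); s_k = R·t_k = k*(2*k**3 + 2*k**2 - k + 4).
s_(k+1) − s_k = 8*k**3 + 18*k**2 + 12*k + 7 = t_k.
Evaluate: s_(n+1) = 2*n**4 + 10*n**3 + 17*n**2 + 16*n + 7; subtract s_(2) = 52 ⇒ S(n) = 2*n**4 + 10*n**3 + 17*n**2 + 16*n - 45.

S(n) = 2 n^{4} + 10 n^{3} + 17 n^{2} + 16 n - 45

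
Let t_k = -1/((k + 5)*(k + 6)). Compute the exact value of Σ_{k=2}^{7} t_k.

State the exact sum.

Ratio r(k) = (k + 5)/(k + 7).
Take A(k)=k + 5, B(k)=k + 7, C(k)=1.
Key eq: (k + 5)·f(k+1) = (k + 6)·f(k) + (1).
Bound: deg f ≤ 1.
Match coefficients ⇒ f(k) = k/5.
Get s_k = R·t_k = -k/(5*k + 25) with R(k) = B(k−1)f(k)/C(k) = k*(k + 6)/5.
Check: Δs_k = -1/(k**2 + 11*k + 30). ✓
Σ_(k=2)^(7) t_k = s_(8) − s_(2) = -8/65 − (-2/35) = -6/91.

Σ = -6/91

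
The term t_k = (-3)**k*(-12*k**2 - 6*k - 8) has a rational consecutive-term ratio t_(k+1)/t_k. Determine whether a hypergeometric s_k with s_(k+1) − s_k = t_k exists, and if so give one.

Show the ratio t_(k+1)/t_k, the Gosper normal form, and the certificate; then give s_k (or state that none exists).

s_k = (-3)**k*(3*k**2 - 3*k + 2)

Ratio r(k) = 3*(-6*k**2 - 15*k - 13)/(6*k**2 + 3*k + 4).
So A=-3 and B=1, with C=k**2 + k/2 + 2/3.
Set up (-3)·f(k+1) − (1)·f(k) − (k**2 + k/2 + 2/3) = 0.
d = 2 from the (0,0,2) case.
Coefficient equations give f(k) = -(3*k**2 - 3*k + 2)/12.
Then R = B(k−1)f/C = -(3*k**2 - 3*k + 2)/(2*(6*k**2 + 3*k + 4)), so s_k = R(k)·t_k = (-3)**k*(3*k**2 - 3*k + 2).
Check: Δs_k = (-3)**k*(-12*k**2 - 6*k - 8). ✓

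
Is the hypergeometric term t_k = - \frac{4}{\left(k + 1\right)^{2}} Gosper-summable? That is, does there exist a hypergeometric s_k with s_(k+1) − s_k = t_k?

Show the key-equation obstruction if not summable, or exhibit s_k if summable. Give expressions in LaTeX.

Step 1: r(k) = (k + 1)**2/(k + 2)**2.
A = k**2 + 2*k + 1, B = k**2 + 4*k + 4, C = 1.
Set up (k**2 + 2*k + 1)·f(k+1) − (k**2 + 2*k + 1)·f(k) − (1) = 0.
deg f ≤ 0 (via 2,2,0).
Put f(k) = c0: A·f(k+1) − B(k−1)·f(k) − C = -1; need -1 = 0 — inconsistent ⇒ no f, not summable.

No — key equation has no polynomial f.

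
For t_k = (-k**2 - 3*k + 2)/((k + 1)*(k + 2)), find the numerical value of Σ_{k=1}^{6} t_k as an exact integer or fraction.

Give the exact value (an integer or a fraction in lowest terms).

The ratio is (k + 1)*(3*k + (k + 1)**2 + 1)/((k + 3)*(k**2 + 3*k - 2)).
Normal form (A,B,C) = (k + 1, k + 3, k**2 + 3*k - 2).
Set up (k + 1)·f(k+1) − (k + 2)·f(k) − (k**2 + 3*k - 2) = 0.
From deg A=1, deg B=1, deg C=2: d=2.
A polynomial solution: f(k) = k*(k - 3).
So s_k = (B(k−1)f/C)·t_k = (k*(k - 3)*(k + 2)/(k**2 + 3*k - 2))·t_k = k*(3 - k)/(k + 1).
Verify: (-k**2 - 3*k + 2)/(k**2 + 3*k + 2) matches t_k.
Telescoping: Σ = s_(7) − s_(1) = -7/2 − (1) = -9/2.

Σ = -9/2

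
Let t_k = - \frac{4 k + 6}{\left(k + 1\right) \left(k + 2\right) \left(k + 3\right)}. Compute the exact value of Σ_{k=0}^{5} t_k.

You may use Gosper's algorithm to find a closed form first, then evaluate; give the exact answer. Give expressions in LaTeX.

Ratio r(k) = (k + 1)*(2*k + 5)/((k + 4)*(2*k + 3)).
Gosper form: A/B · C(k+1)/C(k) with A=k + 1, B=k + 4, C=k + 3/2.
Set up (k + 1)·f(k+1) − (k + 3)·f(k) − (k + 3/2) = 0.
d = 2 from the (1,1,1) case.
Match coefficients ⇒ f(k) = k*(5*k + 7)/8.
Get s_k = R·t_k = -k*(5*k + 7)/(2*(k + 1)*(k + 2)) with R(k) = B(k−1)f(k)/C(k) = k*(k + 3)*(5*k + 7)/(4*(2*k + 3)).
Check: Δs_k = 2*(-2*k - 3)/(k**3 + 6*k**2 + 11*k + 6). ✓
Σ_(k=0)^(5) t_k = s_(6) − s_(0) = -111/56 − (0) = -111/56.

Σ = -111/56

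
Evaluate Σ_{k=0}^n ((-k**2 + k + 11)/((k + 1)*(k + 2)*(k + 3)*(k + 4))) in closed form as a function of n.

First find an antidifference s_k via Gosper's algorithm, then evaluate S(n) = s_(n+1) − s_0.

S(n) = (n**3 + 11*n**2 + 32*n + 22)/(2*(n**3 + 9*n**2 + 26*n + 24))

Compute t_(k+1)/t_k: get (k + 1)*(k - (k + 1)**2 + 12)/((k + 5)*(-k**2 + k + 11)).
So A=k + 1 and B=k + 5, with C=k**2 - k - 11.
Set up (k + 1)·f(k+1) − (k + 4)·f(k) − (k**2 - k - 11) = 0.
d = 3 from the (1,1,2) case.
Solve for f: f(k) = -k*(k**2 + 8*k + 13)/2 (degree 3 ≤ 3).
Then R = B(k−1)f/C = -k*(k + 4)*(k**2 + 8*k + 13)/(2*(k**2 - k - 11)), so s_k = R(k)·t_k = k*(k**2 + 8*k + 13)/(2*(k + 1)*(k + 2)*(k + 3)).
s_(k+1) − s_k = (-k**2 + k + 11)/(k**4 + 10*k**3 + 35*k**2 + 50*k + 24) = t_k.
Σ_(k=0)^n t_k = s_(n+1) − s_(0) = ((n**3 + 11*n**2 + 32*n + 22)/(2*(n**3 + 9*n**2 + 26*n + 24))) − (0), i.e. (n**3 + 11*n**2 + 32*n + 22)/(2*(n**3 + 9*n**2 + 26*n + 24)).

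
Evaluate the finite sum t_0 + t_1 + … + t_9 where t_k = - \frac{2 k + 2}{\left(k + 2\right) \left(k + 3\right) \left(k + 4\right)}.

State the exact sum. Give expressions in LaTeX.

Σ = -55/156

Ratio r(k) = (k + 2)**2/((k + 1)*(k + 5)).
Factor: A=k + 2; B=k + 5; C=k + 1.
Need (k + 2)·f(k+1) − (k + 4)·f(k) = k + 1.
From deg A=1, deg B=1, deg C=1: d=2.
Match coefficients ⇒ f(k) = k*(k + 1)/4.
So s_k = (B(k−1)f/C)·t_k = (k*(k + 4)/4)·t_k = -k*(k + 1)/(2*(k + 2)*(k + 3)).
s_(k+1) − s_k = 2*(-k - 1)/(k**3 + 9*k**2 + 26*k + 24) = t_k.
Σ_(k=0)^(9) t_k = s_(10) − s_(0) = -55/156 − (0) = -55/156.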